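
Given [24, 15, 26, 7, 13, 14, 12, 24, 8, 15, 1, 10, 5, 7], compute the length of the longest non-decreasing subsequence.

4

Let dp[i] be the longest non-decreasing subsequence ending at position i. Then dp = [1, 1, 2, 1, 2, 3, 2, 4, 2, 4, 1, 3, 2, 3].
The maximum is 4; one witness is 7, 13, 14, 24 at positions 4,5,6,8.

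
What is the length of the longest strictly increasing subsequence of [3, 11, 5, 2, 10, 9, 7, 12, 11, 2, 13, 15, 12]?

6

Let dp[i] be the longest increasing subsequence ending at position i. Then dp = [1, 2, 2, 1, 3, 3, 3, 4, 4, 1, 5, 6, 5].
The maximum is 6; one witness is 3, 5, 10, 12, 13, 15 at positions 1,3,5,8,11,12.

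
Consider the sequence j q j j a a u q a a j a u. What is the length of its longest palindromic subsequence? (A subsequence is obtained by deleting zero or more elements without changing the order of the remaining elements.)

Using dp[i][j] = 2 + dp[i+1][j−1] if the ends match, else max(dp[i+1][j], dp[i][j−1]):
dp[1][13] = 7. A witness is jaaqaaj at positions 4,5,6,8,9,10,11.

7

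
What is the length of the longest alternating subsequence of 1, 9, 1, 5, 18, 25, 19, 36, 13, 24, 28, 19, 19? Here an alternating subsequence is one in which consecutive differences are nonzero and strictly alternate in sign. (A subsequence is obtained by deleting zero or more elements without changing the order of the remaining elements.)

9

Track the best alternating length ending on an up-step vs a down-step at each position: up/down = 1/1, 2/1, 1/3, 4/3, 4/1, 4/1, 4/5, 6/1, 4/7, 8/7, 8/7, 8/9, 8/9.
The maximum over both is 9; one such subsequence is 1, 9, 1, 25, 19, 36, 13, 24, 19.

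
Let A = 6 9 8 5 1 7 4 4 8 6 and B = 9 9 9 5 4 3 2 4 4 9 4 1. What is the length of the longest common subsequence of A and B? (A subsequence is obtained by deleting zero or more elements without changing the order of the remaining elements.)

Backtracking the LCS table gives one alignment: 9 (A2,B3) → 5 (A4,B4) → 4 (A7,B9) → 4 (A8,B11).
So the longest common subsequence has length 4.

4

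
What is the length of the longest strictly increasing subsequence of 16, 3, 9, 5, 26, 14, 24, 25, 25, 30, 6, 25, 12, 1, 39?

7

One longest increasing subsequence is 3, 9, 14, 24, 25, 30, 39 (positions 2,3,6,7,8,10,15), of length 7; no longer one exists.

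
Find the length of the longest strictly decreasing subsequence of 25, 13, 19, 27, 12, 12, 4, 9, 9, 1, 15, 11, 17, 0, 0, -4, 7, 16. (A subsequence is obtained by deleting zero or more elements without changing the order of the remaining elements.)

Scanning left to right, the best length ending at each element is: 25→1, 13→2, 19→2, 27→1, 12→3, 12→3, 4→4, 9→4, 9→4, 1→5, 15→3, 11→4, 17→3, 0→6, 0→6, -4→7, 7→5, 16→4.
So the longest decreasing subsequence has length 7, e.g. 25, 13, 12, 4, 1, 0, -4.

7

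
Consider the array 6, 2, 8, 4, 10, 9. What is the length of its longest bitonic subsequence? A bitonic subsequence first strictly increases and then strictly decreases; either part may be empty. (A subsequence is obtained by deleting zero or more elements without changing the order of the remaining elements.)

Let inc[i] be the LIS ending at i and dec[i] the longest strictly decreasing subsequence starting at i. inc = [1, 1, 2, 2, 3, 3], dec = [2, 1, 2, 1, 2, 1].
max_i inc[i]+dec[i]−1 = 4, with one witness 6, 8, 10, 9.

4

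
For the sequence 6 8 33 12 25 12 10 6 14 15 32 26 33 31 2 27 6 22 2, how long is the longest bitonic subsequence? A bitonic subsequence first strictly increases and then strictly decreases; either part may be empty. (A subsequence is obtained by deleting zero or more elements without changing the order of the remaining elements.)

Let inc[i] be the LIS ending at i and dec[i] the longest strictly decreasing subsequence starting at i. inc = [1, 2, 3, 3, 4, 3, 3, 1, 4, 5, 6, 6, 7, 7, 1, 7, 2, 6, 1], dec = [2, 3, 6, 4, 5, 4, 3, 2, 3, 3, 5, 3, 5, 4, 1, 3, 2, 2, 1].
max_i inc[i]+dec[i]−1 = 11, with one witness 6, 8, 12, 14, 15, 32, 33, 31, 27, 22, 2.

11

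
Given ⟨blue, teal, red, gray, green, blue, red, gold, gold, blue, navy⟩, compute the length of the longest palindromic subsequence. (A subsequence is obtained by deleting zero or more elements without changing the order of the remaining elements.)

5

Using dp[i][j] = 2 + dp[i+1][j−1] if the ends match, else max(dp[i+1][j], dp[i][j−1]):
dp[1][11] = 5. A witness is blue red blue red blue at positions 1,3,6,7,10.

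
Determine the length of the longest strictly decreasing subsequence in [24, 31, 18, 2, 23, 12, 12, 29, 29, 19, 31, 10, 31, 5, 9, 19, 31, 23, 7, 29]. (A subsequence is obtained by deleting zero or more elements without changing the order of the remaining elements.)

Scanning left to right, the best length ending at each element is: 24→1, 31→1, 18→2, 2→3, 23→2, 12→3, 12→3, 29→2, 29→2, 19→3, 31→1, 10→4, 31→1, 5→5, 9→5, 19→3, 31→1, 23→3, 7→6, 29→2.
So the longest decreasing subsequence has length 6, e.g. 24, 18, 12, 10, 9, 7.

6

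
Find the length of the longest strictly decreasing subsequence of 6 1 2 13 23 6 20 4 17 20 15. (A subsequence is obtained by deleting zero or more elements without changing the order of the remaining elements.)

Let dp[i] be the longest decreasing subsequence ending at position i. Then dp = [1, 2, 2, 1, 1, 2, 2, 3, 3, 2, 4].
The maximum is 4; one witness is 23, 20, 17, 15 at positions 5,7,9,11.

4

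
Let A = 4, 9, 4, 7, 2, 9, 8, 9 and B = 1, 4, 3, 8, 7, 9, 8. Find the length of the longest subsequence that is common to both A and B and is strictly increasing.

For each value that appears in both, track the longest common increasing run ending there.
The best achievable length is 3; one witness is 4, 7, 9 (A-positions 1,4,6, B-positions 2,5,6).

3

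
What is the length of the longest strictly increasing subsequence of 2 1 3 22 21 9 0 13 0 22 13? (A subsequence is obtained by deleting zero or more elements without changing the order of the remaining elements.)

5

Scanning left to right, the best length ending at each element is: 2→1, 1→1, 3→2, 22→3, 21→3, 9→3, 0→1, 13→4, 0→1, 22→5, 13→4.
So the longest increasing subsequence has length 5, e.g. 2, 3, 9, 13, 22.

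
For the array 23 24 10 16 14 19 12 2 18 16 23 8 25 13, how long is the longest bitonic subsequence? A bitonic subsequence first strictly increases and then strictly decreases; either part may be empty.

One longest bitonic subsequence is 23, 24, 19, 18, 16, 13 (positions 1,2,6,9,10,14): it rises to 24 then falls. Length 6 is optimal.

6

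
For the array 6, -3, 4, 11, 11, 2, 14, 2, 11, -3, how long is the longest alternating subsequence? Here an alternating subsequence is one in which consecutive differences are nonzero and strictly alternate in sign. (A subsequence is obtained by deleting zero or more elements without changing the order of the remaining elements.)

A longest alternating subsequence is 6, -3, 4, 2, 14, 2, 11, -3 (positions 1,2,3,6,7,8,9,10); its 7 consecutive differences strictly alternate in sign, and length 8 is optimal.

8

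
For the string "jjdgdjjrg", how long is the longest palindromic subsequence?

Using dp[i][j] = 2 + dp[i+1][j−1] if the ends match, else max(dp[i+1][j], dp[i][j−1]):
dp[1][9] = 7. A witness is jjdgdjj at positions 1,2,3,4,5,6,7.

7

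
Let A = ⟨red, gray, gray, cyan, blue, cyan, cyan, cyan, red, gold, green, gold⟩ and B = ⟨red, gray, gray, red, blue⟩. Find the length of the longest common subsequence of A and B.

A longest common subsequence is red, gray, gray, blue (length 4); the LCS DP confirms no longer common subsequence exists.

4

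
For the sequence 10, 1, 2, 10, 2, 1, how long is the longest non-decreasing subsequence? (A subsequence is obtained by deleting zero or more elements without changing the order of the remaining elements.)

3

Scanning left to right, the best length ending at each element is: 10→1, 1→1, 2→2, 10→3, 2→3, 1→2.
So the longest non-decreasing subsequence has length 3, e.g. 1, 2, 10.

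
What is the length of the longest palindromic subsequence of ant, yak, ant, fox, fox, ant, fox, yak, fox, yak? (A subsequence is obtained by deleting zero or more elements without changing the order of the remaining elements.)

7

One longest palindromic subsequence is yak fox fox ant fox fox yak (positions 2,4,5,6,7,9,10); it reads the same forward and backward, and the interval DP gives dp[1][10] = 7.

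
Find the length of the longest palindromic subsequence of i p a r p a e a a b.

One longest palindromic subsequence is aaeaa (positions 3,6,7,8,9); it reads the same forward and backward, and the interval DP gives dp[1][10] = 5.

5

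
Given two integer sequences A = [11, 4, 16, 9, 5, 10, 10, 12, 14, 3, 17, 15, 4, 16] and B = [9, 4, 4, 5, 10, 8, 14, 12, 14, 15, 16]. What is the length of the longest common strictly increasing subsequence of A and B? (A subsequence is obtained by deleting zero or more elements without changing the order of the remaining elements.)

7

For each value that appears in both, track the longest common increasing run ending there.
The best achievable length is 7; one witness is 4, 5, 10, 12, 14, 15, 16 (A-positions 2,5,6,8,9,12,14, B-positions 2,4,5,8,9,10,11).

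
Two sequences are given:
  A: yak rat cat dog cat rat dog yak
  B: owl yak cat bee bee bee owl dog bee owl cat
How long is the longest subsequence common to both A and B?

A longest common subsequence is yak, cat, dog, cat (length 4); the LCS DP confirms no longer common subsequence exists.

4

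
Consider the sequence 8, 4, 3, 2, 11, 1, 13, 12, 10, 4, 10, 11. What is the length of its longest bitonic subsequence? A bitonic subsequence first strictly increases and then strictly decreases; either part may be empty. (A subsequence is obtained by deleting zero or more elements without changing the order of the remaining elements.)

6

One longest bitonic subsequence is 8, 11, 13, 12, 10, 4 (positions 1,5,7,8,9,10): it rises to 13 then falls. Length 6 is optimal.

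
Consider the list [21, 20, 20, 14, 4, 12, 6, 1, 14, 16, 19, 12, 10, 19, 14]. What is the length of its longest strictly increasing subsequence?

5

One longest increasing subsequence is 4, 12, 14, 16, 19 (positions 5,6,9,10,11), of length 5; no longer one exists.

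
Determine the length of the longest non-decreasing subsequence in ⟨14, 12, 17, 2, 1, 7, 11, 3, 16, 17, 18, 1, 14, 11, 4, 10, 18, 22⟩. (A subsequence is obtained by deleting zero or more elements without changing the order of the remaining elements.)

8

Let dp[i] be the longest non-decreasing subsequence ending at position i. Then dp = [1, 1, 2, 1, 1, 2, 3, 2, 4, 5, 6, 2, 4, 4, 3, 4, 7, 8].
The maximum is 8; one witness is 2, 7, 11, 16, 17, 18, 18, 22 at positions 4,6,7,9,10,11,17,18.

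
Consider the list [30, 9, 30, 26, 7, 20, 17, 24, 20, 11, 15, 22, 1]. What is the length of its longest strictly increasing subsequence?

4

Scanning left to right, the best length ending at each element is: 30→1, 9→1, 30→2, 26→2, 7→1, 20→2, 17→2, 24→3, 20→3, 11→2, 15→3, 22→4, 1→1.
So the longest increasing subsequence has length 4, e.g. 9, 17, 20, 22.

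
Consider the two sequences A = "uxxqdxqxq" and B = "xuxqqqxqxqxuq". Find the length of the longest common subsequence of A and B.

A longest common subsequence is uxxqxqxq (length 8); the LCS DP confirms no longer common subsequence exists.

8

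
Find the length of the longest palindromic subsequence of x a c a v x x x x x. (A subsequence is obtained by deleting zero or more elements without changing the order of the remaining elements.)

One longest palindromic subsequence is xxxxxx (positions 1,6,7,8,9,10); it reads the same forward and backward, and the interval DP gives dp[1][10] = 6.

6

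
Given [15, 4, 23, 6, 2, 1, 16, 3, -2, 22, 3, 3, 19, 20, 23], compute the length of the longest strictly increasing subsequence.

Let dp[i] be the longest increasing subsequence ending at position i. Then dp = [1, 1, 2, 2, 1, 1, 3, 2, 1, 4, 2, 2, 4, 5, 6].
The maximum is 6; one witness is 4, 6, 16, 19, 20, 23 at positions 2,4,7,13,14,15.

6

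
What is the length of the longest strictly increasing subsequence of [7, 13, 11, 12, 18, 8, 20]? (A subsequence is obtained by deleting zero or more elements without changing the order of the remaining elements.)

5

Scanning left to right, the best length ending at each element is: 7→1, 13→2, 11→2, 12→3, 18→4, 8→2, 20→5.
So the longest increasing subsequence has length 5, e.g. 7, 11, 12, 18, 20.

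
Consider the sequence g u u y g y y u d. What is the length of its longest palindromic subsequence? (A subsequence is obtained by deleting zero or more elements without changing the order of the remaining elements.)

One longest palindromic subsequence is uyyyu (positions 3,4,6,7,8); it reads the same forward and backward, and the interval DP gives dp[1][9] = 5.

5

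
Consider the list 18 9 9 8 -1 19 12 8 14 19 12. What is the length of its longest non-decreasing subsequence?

5

One longest non-decreasing subsequence is 9, 9, 12, 14, 19 (positions 2,3,7,9,10), of length 5; no longer one exists.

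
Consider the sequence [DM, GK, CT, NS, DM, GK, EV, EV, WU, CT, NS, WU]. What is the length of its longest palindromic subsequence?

Using dp[i][j] = 2 + dp[i+1][j−1] if the ends match, else max(dp[i+1][j], dp[i][j−1]):
dp[1][12] = 4. A witness is NS EV EV NS at positions 4,7,8,11.

4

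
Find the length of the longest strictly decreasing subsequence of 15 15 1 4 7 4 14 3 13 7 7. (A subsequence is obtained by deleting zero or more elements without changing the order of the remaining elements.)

Let dp[i] be the longest decreasing subsequence ending at position i. Then dp = [1, 1, 2, 2, 2, 3, 2, 4, 3, 4, 4].
The maximum is 4; one witness is 15, 7, 4, 3 at positions 1,5,6,8.

4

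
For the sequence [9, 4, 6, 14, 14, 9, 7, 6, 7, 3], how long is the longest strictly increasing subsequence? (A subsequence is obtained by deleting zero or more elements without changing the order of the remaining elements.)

One longest increasing subsequence is 4, 6, 14 (positions 2,3,4), of length 3; no longer one exists.

3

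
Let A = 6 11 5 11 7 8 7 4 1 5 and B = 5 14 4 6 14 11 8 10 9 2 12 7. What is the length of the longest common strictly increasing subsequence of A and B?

2

For each value that appears in both, track the longest common increasing run ending there.
The best achievable length is 2; one witness is 6, 11 (A-positions 1,2, B-positions 4,6).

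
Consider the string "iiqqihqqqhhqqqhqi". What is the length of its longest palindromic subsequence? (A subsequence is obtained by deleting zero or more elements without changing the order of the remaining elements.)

14

One longest palindromic subsequence is iqhqqqhhqqqhqi (positions 1,3,6,7,8,9,10,11,12,13,14,15,16,17); it reads the same forward and backward, and the interval DP gives dp[1][17] = 14.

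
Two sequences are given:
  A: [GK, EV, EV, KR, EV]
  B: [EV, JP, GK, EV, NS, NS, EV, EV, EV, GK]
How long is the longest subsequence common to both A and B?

A longest common subsequence is GK, EV, EV, EV (length 4); the LCS DP confirms no longer common subsequence exists.

4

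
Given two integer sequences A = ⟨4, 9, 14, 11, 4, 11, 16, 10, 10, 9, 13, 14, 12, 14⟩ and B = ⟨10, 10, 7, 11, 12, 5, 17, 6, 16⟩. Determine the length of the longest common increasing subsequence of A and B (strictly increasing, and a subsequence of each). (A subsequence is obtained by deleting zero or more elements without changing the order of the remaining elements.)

A longest common strictly increasing subsequence is 10, 12 (length 2); it appears in order in both A and B, and no longer such subsequence exists.

2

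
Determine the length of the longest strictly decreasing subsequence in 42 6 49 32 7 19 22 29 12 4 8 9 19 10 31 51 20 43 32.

One longest decreasing subsequence is 42, 32, 19, 12, 4 (positions 1,4,6,9,10), of length 5; no longer one exists.

5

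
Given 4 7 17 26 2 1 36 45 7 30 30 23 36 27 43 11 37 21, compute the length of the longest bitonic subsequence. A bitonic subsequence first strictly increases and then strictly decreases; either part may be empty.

Let inc[i] be the LIS ending at i and dec[i] the longest strictly decreasing subsequence starting at i. inc = [1, 2, 3, 4, 1, 1, 5, 6, 2, 5, 5, 4, 6, 5, 7, 3, 7, 4], dec = [3, 3, 3, 3, 2, 1, 4, 4, 1, 3, 3, 2, 3, 2, 3, 1, 2, 1].
max_i inc[i]+dec[i]−1 = 9, with one witness 4, 7, 17, 26, 36, 45, 43, 37, 21.

9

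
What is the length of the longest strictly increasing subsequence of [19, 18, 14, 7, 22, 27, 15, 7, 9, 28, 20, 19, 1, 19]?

4

Scanning left to right, the best length ending at each element is: 19→1, 18→1, 14→1, 7→1, 22→2, 27→3, 15→2, 7→1, 9→2, 28→4, 20→3, 19→3, 1→1, 19→3.
So the longest increasing subsequence has length 4, e.g. 19, 22, 27, 28.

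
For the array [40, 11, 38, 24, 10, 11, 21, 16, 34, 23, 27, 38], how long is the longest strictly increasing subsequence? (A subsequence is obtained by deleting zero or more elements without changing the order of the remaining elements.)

6

One longest increasing subsequence is 10, 11, 21, 23, 27, 38 (positions 5,6,7,10,11,12), of length 6; no longer one exists.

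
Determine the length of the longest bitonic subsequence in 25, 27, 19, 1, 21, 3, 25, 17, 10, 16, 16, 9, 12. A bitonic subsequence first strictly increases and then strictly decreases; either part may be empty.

6

Let inc[i] be the LIS ending at i and dec[i] the longest strictly decreasing subsequence starting at i. inc = [1, 2, 1, 1, 2, 2, 3, 3, 3, 4, 4, 3, 4], dec = [5, 5, 4, 1, 4, 1, 4, 3, 2, 2, 2, 1, 1].
max_i inc[i]+dec[i]−1 = 6, with one witness 25, 27, 25, 17, 16, 12.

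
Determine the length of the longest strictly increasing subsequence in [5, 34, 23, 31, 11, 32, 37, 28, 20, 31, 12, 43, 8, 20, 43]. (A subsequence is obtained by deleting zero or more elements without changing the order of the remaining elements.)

Let dp[i] be the longest increasing subsequence ending at position i. Then dp = [1, 2, 2, 3, 2, 4, 5, 3, 3, 4, 3, 6, 2, 4, 6].
The maximum is 6; one witness is 5, 23, 31, 32, 37, 43 at positions 1,3,4,6,7,12.

6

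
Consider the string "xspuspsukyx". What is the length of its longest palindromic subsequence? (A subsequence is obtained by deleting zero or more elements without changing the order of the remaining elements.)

One longest palindromic subsequence is xuspsux (positions 1,4,5,6,7,8,11); it reads the same forward and backward, and the interval DP gives dp[1][11] = 7.

7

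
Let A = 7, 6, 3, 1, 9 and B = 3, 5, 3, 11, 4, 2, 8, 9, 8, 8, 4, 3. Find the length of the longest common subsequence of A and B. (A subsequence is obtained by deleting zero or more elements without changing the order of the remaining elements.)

Backtracking the LCS table gives one alignment: 3 (A3,B3) → 9 (A5,B8).
So the longest common subsequence has length 2.

2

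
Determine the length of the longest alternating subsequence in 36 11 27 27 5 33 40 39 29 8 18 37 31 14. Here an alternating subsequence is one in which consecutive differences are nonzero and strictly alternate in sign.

A longest alternating subsequence is 36, 11, 27, 5, 33, 29, 37, 31 (positions 1,2,3,5,6,9,12,13); its 7 consecutive differences strictly alternate in sign, and length 8 is optimal.

8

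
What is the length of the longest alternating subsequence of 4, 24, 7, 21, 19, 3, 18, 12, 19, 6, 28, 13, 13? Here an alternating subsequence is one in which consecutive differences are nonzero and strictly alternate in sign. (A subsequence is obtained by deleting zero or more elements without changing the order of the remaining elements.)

Track the best alternating length ending on an up-step vs a down-step at each position: up/down = 1/1, 2/1, 2/3, 4/3, 4/5, 1/5, 6/5, 6/7, 8/5, 6/9, 10/1, 10/11, 10/11.
The maximum over both is 11; one such subsequence is 4, 24, 7, 21, 3, 18, 12, 19, 6, 28, 13.

11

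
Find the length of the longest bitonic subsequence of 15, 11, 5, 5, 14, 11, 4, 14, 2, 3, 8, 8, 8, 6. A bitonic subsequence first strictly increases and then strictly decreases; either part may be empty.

5

Let inc[i] be the LIS ending at i and dec[i] the longest strictly decreasing subsequence starting at i. inc = [1, 1, 1, 1, 2, 2, 1, 3, 1, 2, 3, 3, 3, 3], dec = [5, 4, 3, 3, 4, 3, 2, 3, 1, 1, 2, 2, 2, 1].
max_i inc[i]+dec[i]−1 = 5, with one witness 15, 14, 11, 8, 6.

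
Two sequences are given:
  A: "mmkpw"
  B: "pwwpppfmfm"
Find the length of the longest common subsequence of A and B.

2

Backtracking the LCS table gives one alignment: m (A1,B8) → m (A2,B10).
So the longest common subsequence has length 2.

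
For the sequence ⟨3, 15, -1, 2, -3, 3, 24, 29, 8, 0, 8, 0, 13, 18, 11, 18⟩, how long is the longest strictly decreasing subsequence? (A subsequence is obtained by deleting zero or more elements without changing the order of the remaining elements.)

Let dp[i] be the longest decreasing subsequence ending at position i. Then dp = [1, 1, 2, 2, 3, 2, 1, 1, 2, 3, 2, 3, 2, 2, 3, 2].
The maximum is 3; one witness is 3, -1, -3 at positions 1,3,5.

3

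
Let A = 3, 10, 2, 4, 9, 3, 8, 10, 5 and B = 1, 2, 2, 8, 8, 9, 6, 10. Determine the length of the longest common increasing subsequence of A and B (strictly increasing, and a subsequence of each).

A longest common strictly increasing subsequence is 2, 8, 10 (length 3); it appears in order in both A and B, and no longer such subsequence exists.

3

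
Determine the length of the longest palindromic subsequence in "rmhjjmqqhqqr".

7

One longest palindromic subsequence is rqqhqqr (positions 1,7,8,9,10,11,12); it reads the same forward and backward, and the interval DP gives dp[1][12] = 7.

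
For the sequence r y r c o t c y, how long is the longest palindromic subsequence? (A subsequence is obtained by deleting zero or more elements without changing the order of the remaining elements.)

5

Using dp[i][j] = 2 + dp[i+1][j−1] if the ends match, else max(dp[i+1][j], dp[i][j−1]):
dp[1][8] = 5. A witness is yctcy at positions 2,4,6,7,8.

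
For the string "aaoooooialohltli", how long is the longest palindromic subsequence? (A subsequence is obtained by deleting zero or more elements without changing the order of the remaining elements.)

7

One longest palindromic subsequence is aoooooa (positions 2,3,4,5,6,7,9); it reads the same forward and backward, and the interval DP gives dp[1][16] = 7.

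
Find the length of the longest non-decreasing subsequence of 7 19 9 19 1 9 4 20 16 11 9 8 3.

4

One longest non-decreasing subsequence is 7, 19, 19, 20 (positions 1,2,4,8), of length 4; no longer one exists.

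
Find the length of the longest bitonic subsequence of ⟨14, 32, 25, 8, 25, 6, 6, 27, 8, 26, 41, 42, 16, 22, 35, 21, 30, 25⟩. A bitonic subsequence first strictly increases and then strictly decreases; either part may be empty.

8

One longest bitonic subsequence is 14, 25, 27, 41, 42, 35, 30, 25 (positions 1,3,8,11,12,15,17,18): it rises to 42 then falls. Length 8 is optimal.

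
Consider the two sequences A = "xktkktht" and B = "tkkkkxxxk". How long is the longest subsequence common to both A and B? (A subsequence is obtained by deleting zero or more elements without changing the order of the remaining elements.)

3

Backtracking the LCS table gives one alignment: k (A2,B4) → k (A4,B5) → k (A5,B9).
So the longest common subsequence has length 3.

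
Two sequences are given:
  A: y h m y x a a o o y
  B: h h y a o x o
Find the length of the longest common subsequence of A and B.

5

Backtracking the LCS table gives one alignment: h (A2,B2) → y (A4,B3) → a (A7,B4) → o (A8,B5) → o (A9,B7).
So the longest common subsequence has length 5.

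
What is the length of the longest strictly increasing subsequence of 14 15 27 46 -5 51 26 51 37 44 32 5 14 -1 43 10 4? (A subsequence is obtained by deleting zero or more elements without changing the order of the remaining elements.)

5

Scanning left to right, the best length ending at each element is: 14→1, 15→2, 27→3, 46→4, -5→1, 51→5, 26→3, 51→5, 37→4, 44→5, 32→4, 5→2, 14→3, -1→2, 43→5, 10→3, 4→3.
So the longest increasing subsequence has length 5, e.g. 14, 15, 27, 46, 51.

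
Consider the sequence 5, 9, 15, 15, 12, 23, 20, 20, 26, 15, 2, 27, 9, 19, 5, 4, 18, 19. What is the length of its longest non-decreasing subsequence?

8

Let dp[i] be the longest non-decreasing subsequence ending at position i. Then dp = [1, 2, 3, 4, 3, 5, 5, 6, 7, 5, 1, 8, 3, 6, 2, 2, 6, 7].
The maximum is 8; one witness is 5, 9, 15, 15, 20, 20, 26, 27 at positions 1,2,3,4,7,8,9,12.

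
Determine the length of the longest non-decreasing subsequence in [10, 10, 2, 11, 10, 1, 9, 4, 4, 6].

One longest non-decreasing subsequence is 2, 4, 4, 6 (positions 3,8,9,10), of length 4; no longer one exists.

4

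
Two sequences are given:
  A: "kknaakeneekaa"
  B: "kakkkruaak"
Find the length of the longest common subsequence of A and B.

6

A longest common subsequence is kkkkaa (length 6); the LCS DP confirms no longer common subsequence exists.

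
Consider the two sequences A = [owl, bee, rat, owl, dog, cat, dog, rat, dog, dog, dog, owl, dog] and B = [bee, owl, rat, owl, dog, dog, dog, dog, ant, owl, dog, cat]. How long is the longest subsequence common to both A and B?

A longest common subsequence is owl, rat, owl, dog, dog, dog, dog, owl, dog (length 9); the LCS DP confirms no longer common subsequence exists.

9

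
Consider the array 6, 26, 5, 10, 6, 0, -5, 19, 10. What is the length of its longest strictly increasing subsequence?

Let dp[i] be the longest increasing subsequence ending at position i. Then dp = [1, 2, 1, 2, 2, 1, 1, 3, 3].
The maximum is 3; one witness is 6, 10, 19 at positions 1,4,8.

3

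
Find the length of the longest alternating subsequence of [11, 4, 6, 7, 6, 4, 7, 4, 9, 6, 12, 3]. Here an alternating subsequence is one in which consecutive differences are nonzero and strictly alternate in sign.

10

Track the best alternating length ending on an up-step vs a down-step at each position: up/down = 1/1, 1/2, 3/2, 3/2, 3/4, 1/4, 5/2, 1/6, 7/2, 7/8, 9/1, 1/10.
The maximum over both is 10; one such subsequence is 11, 4, 7, 6, 7, 4, 9, 6, 12, 3.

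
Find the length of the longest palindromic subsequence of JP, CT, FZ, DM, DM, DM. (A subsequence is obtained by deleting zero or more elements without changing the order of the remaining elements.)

3

One longest palindromic subsequence is DM DM DM (positions 4,5,6); it reads the same forward and backward, and the interval DP gives dp[1][6] = 3.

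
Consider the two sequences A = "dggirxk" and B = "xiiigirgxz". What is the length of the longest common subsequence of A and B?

A longest common subsequence is girx (length 4); the LCS DP confirms no longer common subsequence exists.

4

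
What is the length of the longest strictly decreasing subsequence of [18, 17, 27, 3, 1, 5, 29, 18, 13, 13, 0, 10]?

5

Scanning left to right, the best length ending at each element is: 18→1, 17→2, 27→1, 3→3, 1→4, 5→3, 29→1, 18→2, 13→3, 13→3, 0→5, 10→4.
So the longest decreasing subsequence has length 5, e.g. 18, 17, 3, 1, 0.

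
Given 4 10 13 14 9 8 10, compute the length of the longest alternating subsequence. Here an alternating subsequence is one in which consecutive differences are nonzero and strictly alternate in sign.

4

Track the best alternating length ending on an up-step vs a down-step at each position: up/down = 1/1, 2/1, 2/1, 2/1, 2/3, 2/3, 4/3.
The maximum over both is 4; one such subsequence is 4, 10, 9, 10.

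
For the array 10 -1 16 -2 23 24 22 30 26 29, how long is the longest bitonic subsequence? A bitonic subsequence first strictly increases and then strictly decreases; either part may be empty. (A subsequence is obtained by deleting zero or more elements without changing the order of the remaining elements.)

6

One longest bitonic subsequence is 10, 16, 23, 24, 30, 29 (positions 1,3,5,6,8,10): it rises to 30 then falls. Length 6 is optimal.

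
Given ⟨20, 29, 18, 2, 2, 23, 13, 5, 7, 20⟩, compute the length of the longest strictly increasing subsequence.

4

Scanning left to right, the best length ending at each element is: 20→1, 29→2, 18→1, 2→1, 2→1, 23→2, 13→2, 5→2, 7→3, 20→4.
So the longest increasing subsequence has length 4, e.g. 2, 5, 7, 20.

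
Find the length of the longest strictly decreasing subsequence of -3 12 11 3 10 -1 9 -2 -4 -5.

7

One longest decreasing subsequence is 12, 11, 3, -1, -2, -4, -5 (positions 2,3,4,6,8,9,10), of length 7; no longer one exists.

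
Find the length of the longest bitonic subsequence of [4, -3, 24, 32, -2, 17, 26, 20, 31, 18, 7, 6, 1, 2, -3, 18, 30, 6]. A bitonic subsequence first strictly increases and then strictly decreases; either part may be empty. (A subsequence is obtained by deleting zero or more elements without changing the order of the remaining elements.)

Let inc[i] be the LIS ending at i and dec[i] the longest strictly decreasing subsequence starting at i. inc = [1, 1, 2, 3, 2, 3, 4, 4, 5, 4, 3, 3, 3, 4, 1, 5, 6, 5], dec = [3, 1, 7, 8, 2, 5, 7, 6, 6, 5, 4, 3, 2, 2, 1, 2, 2, 1].
max_i inc[i]+dec[i]−1 = 10, with one witness 4, 24, 32, 26, 20, 18, 7, 6, 2, -3.

10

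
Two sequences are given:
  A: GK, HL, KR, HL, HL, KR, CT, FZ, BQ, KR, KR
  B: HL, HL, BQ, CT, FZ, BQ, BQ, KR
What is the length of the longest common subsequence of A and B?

6

A longest common subsequence is HL, HL, CT, FZ, BQ, KR (length 6); the LCS DP confirms no longer common subsequence exists.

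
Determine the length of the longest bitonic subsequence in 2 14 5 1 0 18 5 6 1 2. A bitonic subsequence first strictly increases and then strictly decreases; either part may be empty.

One longest bitonic subsequence is 2, 14, 5, 1, 0 (positions 1,2,3,4,5): it rises to 14 then falls. Length 5 is optimal.

5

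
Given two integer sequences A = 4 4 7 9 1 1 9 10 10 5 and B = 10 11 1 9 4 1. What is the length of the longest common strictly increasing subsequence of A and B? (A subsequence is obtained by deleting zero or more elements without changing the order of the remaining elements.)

2

A longest common strictly increasing subsequence is 1, 9 (length 2); it appears in order in both A and B, and no longer such subsequence exists.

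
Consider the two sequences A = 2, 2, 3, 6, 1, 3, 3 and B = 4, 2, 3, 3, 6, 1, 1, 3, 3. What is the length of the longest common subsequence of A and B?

A longest common subsequence is 2, 3, 6, 1, 3, 3 (length 6); the LCS DP confirms no longer common subsequence exists.

6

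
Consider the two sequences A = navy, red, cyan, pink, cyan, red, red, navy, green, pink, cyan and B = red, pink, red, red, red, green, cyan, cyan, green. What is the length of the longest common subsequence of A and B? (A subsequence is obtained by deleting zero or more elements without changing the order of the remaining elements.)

Backtracking the LCS table gives one alignment: red (A2,B1) → pink (A4,B2) → red (A6,B4) → red (A7,B5) → green (A9,B6) → cyan (A11,B8).
So the longest common subsequence has length 6.

6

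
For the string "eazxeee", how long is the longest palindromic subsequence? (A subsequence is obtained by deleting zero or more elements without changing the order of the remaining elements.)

4

One longest palindromic subsequence is eeee (positions 1,5,6,7); it reads the same forward and backward, and the interval DP gives dp[1][7] = 4.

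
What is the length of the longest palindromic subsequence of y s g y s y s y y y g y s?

One longest palindromic subsequence is sgyyyyygs (positions 2,3,4,6,8,9,10,11,13); it reads the same forward and backward, and the interval DP gives dp[1][13] = 9.

9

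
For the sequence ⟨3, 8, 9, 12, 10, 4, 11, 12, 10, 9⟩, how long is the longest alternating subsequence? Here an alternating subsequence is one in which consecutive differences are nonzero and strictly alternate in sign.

5

Track the best alternating length ending on an up-step vs a down-step at each position: up/down = 1/1, 2/1, 2/1, 2/1, 2/3, 2/3, 4/3, 4/1, 4/5, 4/5.
The maximum over both is 5; one such subsequence is 3, 12, 10, 11, 10.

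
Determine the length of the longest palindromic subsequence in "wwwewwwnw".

One longest palindromic subsequence is wwwwwww (positions 1,2,3,5,6,7,9); it reads the same forward and backward, and the interval DP gives dp[1][9] = 7.

7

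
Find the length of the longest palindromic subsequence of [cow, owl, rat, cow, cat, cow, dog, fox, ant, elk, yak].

3

Using dp[i][j] = 2 + dp[i+1][j−1] if the ends match, else max(dp[i+1][j], dp[i][j−1]):
dp[1][11] = 3. A witness is cow cat cow at positions 4,5,6.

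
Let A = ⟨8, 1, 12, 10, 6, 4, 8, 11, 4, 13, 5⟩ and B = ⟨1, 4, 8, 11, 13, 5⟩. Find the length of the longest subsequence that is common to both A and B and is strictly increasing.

5

For each value that appears in both, track the longest common increasing run ending there.
The best achievable length is 5; one witness is 1, 4, 8, 11, 13 (A-positions 2,6,7,8,10, B-positions 1,2,3,4,5).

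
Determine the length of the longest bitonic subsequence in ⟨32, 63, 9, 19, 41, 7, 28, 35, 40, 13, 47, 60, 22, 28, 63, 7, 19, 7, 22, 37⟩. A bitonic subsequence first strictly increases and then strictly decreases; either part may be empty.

One longest bitonic subsequence is 9, 19, 28, 35, 40, 47, 60, 28, 19, 7 (positions 3,4,7,8,9,11,12,14,17,18): it rises to 60 then falls. Length 10 is optimal.

10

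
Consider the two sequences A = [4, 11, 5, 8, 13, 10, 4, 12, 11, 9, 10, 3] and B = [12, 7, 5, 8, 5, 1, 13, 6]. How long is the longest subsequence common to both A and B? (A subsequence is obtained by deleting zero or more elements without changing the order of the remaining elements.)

Backtracking the LCS table gives one alignment: 5 (A3,B3) → 8 (A4,B4) → 13 (A5,B7).
So the longest common subsequence has length 3.

3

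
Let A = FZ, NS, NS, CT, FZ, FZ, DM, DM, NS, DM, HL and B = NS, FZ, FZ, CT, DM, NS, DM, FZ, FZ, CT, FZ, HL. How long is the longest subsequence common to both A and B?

7

Backtracking the LCS table gives one alignment: NS (A3,B1) → FZ (A5,B2) → FZ (A6,B3) → DM (A8,B5) → NS (A9,B6) → DM (A10,B7) → HL (A11,B12).
So the longest common subsequence has length 7.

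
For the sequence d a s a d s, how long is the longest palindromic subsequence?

5

Using dp[i][j] = 2 + dp[i+1][j−1] if the ends match, else max(dp[i+1][j], dp[i][j−1]):
dp[1][6] = 5. A witness is dasad at positions 1,2,3,4,5.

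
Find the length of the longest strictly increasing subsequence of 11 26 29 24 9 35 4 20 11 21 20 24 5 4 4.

One longest increasing subsequence is 11, 26, 29, 35 (positions 1,2,3,6), of length 4; no longer one exists.

4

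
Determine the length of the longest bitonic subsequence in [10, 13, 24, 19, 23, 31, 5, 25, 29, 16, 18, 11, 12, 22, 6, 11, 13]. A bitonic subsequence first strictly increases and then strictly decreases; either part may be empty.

9

Let inc[i] be the LIS ending at i and dec[i] the longest strictly decreasing subsequence starting at i. inc = [1, 2, 3, 3, 4, 5, 1, 5, 6, 3, 4, 2, 3, 5, 2, 3, 4], dec = [2, 3, 5, 4, 4, 5, 1, 4, 4, 3, 3, 2, 2, 2, 1, 1, 1].
max_i inc[i]+dec[i]−1 = 9, with one witness 10, 13, 19, 23, 31, 29, 18, 12, 11.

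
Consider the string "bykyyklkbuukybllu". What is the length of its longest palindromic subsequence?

9

Using dp[i][j] = 2 + dp[i+1][j−1] if the ends match, else max(dp[i+1][j], dp[i][j−1]):
dp[1][17] = 9. A witness is bykklkkyb at positions 1,2,3,6,7,8,12,13,14.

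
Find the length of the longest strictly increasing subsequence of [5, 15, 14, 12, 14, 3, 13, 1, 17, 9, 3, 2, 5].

Scanning left to right, the best length ending at each element is: 5→1, 15→2, 14→2, 12→2, 14→3, 3→1, 13→3, 1→1, 17→4, 9→2, 3→2, 2→2, 5→3.
So the longest increasing subsequence has length 4, e.g. 5, 12, 14, 17.

4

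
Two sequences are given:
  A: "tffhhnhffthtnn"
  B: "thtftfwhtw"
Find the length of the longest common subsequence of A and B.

Backtracking the LCS table gives one alignment: t (A1,B1) → h (A4,B2) → f (A8,B4) → f (A9,B6) → h (A11,B8) → t (A12,B9).
So the longest common subsequence has length 6.

6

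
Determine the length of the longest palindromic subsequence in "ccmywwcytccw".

Using dp[i][j] = 2 + dp[i+1][j−1] if the ends match, else max(dp[i+1][j], dp[i][j−1]):
dp[1][12] = 8. A witness is ccywwycc at positions 1,2,4,5,6,8,10,11.

8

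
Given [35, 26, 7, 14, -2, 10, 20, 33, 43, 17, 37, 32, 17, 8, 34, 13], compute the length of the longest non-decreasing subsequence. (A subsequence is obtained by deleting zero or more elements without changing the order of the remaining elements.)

5

One longest non-decreasing subsequence is 7, 14, 20, 33, 43 (positions 3,4,7,8,9), of length 5; no longer one exists.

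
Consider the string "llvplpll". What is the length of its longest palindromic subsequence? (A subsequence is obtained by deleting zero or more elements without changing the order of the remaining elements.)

Using dp[i][j] = 2 + dp[i+1][j−1] if the ends match, else max(dp[i+1][j], dp[i][j−1]):
dp[1][8] = 7. A witness is llplpll at positions 1,2,4,5,6,7,8.

7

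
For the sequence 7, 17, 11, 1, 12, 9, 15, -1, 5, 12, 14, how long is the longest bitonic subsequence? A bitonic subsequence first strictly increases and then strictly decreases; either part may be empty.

Let inc[i] be the LIS ending at i and dec[i] the longest strictly decreasing subsequence starting at i. inc = [1, 2, 2, 1, 3, 2, 4, 1, 2, 3, 4], dec = [3, 4, 3, 2, 3, 2, 2, 1, 1, 1, 1].
max_i inc[i]+dec[i]−1 = 5, with one witness 7, 17, 12, 9, 5.

5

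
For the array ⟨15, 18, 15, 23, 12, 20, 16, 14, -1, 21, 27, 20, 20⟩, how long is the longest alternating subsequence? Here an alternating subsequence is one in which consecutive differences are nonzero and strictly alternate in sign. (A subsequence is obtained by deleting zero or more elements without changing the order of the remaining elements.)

9

Track the best alternating length ending on an up-step vs a down-step at each position: up/down = 1/1, 2/1, 1/3, 4/1, 1/5, 6/5, 6/7, 6/7, 1/7, 8/5, 8/1, 8/9, 8/9.
The maximum over both is 9; one such subsequence is 15, 18, 15, 23, 12, 20, 16, 21, 20.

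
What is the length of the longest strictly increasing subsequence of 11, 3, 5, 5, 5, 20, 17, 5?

Scanning left to right, the best length ending at each element is: 11→1, 3→1, 5→2, 5→2, 5→2, 20→3, 17→3, 5→2.
So the longest increasing subsequence has length 3, e.g. 3, 5, 20.

3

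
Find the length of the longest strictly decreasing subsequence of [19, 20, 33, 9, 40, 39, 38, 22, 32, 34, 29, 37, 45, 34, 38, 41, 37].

5

Let dp[i] be the longest decreasing subsequence ending at position i. Then dp = [1, 1, 1, 2, 1, 2, 3, 4, 4, 4, 5, 4, 1, 5, 3, 2, 4].
The maximum is 5; one witness is 40, 39, 38, 32, 29 at positions 5,6,7,9,11.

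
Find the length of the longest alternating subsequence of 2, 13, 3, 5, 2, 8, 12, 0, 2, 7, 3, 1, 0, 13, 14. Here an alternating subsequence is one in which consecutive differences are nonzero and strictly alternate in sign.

A longest alternating subsequence is 2, 13, 3, 5, 2, 8, 0, 7, 3, 13 (positions 1,2,3,4,5,6,8,10,11,14); its 9 consecutive differences strictly alternate in sign, and length 10 is optimal.

10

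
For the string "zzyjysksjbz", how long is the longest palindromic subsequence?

Using dp[i][j] = 2 + dp[i+1][j−1] if the ends match, else max(dp[i+1][j], dp[i][j−1]):
dp[1][11] = 7. A witness is zjsksjz at positions 1,4,6,7,8,9,11.

7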